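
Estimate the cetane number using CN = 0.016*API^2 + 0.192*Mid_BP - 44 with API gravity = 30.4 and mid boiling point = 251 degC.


CN = 0.016 * 30.4^2 + 0.192 * 251 - 44
CN = 14.78656 + 48.192 - 44 = 18.97856

18.97856


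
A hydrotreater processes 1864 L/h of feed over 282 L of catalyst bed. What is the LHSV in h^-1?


LHSV = volumetric feed rate / catalyst volume
= 1864 L/h / 282 L
= 6.610 h^-1

6.610 h^-1


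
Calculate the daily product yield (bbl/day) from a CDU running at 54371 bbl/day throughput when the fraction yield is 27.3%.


Crude throughput = 54371 bbl/day
Fraction yield = 27.3%
yield = throughput * fraction / 100
yield = 54371 * 27.3 / 100 = 14843.283

14843.283 bbl/day


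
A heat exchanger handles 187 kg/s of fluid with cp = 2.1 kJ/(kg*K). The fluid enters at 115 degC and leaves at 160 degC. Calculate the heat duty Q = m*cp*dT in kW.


Q = m_dot * cp * delta_T
delta_T = 160 - 115 = 45 K
Q = 187 * 2.1 * 45
= 392.7 * 45
= 17671.5 kW

17671.5 kW


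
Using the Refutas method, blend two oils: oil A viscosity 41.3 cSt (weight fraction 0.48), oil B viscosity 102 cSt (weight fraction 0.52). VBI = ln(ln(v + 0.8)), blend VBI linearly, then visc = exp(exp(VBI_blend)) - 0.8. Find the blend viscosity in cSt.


Refutas method: VBN_i = 14.534*ln(ln(visc_i + 0.8)) + 10.975, blended linearly by mass fraction; since VBN is linear in VBI_i = ln(ln(visc_i + 0.8)) and the fractions sum to 1, blend VBI directly: visc = exp(exp(VBI_blend)) - 0.8
VBI_1 = ln(ln(41.3 + 0.8)) = 1.3191
VBI_2 = ln(ln(102 + 0.8)) = 1.53316
VBI_blend = 0.48 * 1.3191 + 0.52 * 1.53316 = 1.43041
visc_blend = exp(exp(1.43041)) - 0.8 = 64.59

64.59 cSt


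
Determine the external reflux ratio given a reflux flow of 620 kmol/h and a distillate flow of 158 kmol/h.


Reflux ratio definition: R = L / D (liquid returned / distillate withdrawn)
L = 620 kmol/h, D = 158 kmol/h
R = 620 / 158 = 3.924

3.924


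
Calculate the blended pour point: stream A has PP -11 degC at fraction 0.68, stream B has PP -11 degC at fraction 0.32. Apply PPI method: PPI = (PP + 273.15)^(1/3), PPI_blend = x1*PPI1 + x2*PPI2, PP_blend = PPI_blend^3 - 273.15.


PPI_1 = (-11 + 273.15)^(1/3) = 6.400049
PPI_2 = (-11 + 273.15)^(1/3) = 6.400049
PPI_blend = 0.68 * 6.400049 + 0.32 * 6.400049 = 6.400049
PP_blend = 6.400049^3 - 273.15 = 262.15 - 273.15 = -11

-11 degC


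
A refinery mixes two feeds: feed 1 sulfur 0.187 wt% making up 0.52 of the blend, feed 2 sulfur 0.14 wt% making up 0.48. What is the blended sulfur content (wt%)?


Linear sulfur blending: S_blend = x1*S1 + x2*S2
Contribution 1: 0.52 * 0.187 = 0.09724 wt%
Contribution 2: 0.48 * 0.14 = 0.0672 wt%
S_blend = 0.09724 + 0.0672 = 0.16444

0.16444 wt%


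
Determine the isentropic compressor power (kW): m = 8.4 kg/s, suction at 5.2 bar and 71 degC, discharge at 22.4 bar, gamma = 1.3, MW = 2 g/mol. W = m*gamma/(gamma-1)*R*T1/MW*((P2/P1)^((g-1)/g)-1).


Isentropic work: W = m*(gamma/(gamma-1))*(R*T1/MW)*((P2/P1)^((gamma-1)/gamma) - 1)
T1 = 71 + 273.15 = 344.15 K
Pressure ratio = 22.4 / 5.2 = 4.30769
Exponent = (1.3 - 1)/1.3 = 0.230769
(P2/P1)^exp - 1 = 4.30769^0.230769 - 1 = 0.400761
W = 8.4 * 1.3 / 0.3 * 8.314 * 344.15 / 2 * 0.400761 = 20870

20870 kW


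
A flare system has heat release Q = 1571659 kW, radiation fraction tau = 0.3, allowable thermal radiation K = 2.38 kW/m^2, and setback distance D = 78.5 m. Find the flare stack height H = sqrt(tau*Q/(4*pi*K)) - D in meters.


tau*Q/(4*pi*K) = 0.3 * 1571659 / (4 * pi * 2.38) = 15765
sqrt(15765) = 125.559
H = 125.559 - 78.5 = 47.06

47.06 m


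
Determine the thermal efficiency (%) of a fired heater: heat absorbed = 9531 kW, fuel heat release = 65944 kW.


Furnace efficiency = Q_absorbed / Q_fuel * 100
= 9531 / 65944 * 100 = 14.45

14.45 %


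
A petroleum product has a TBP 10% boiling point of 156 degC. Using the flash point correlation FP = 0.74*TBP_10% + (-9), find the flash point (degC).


FP = 0.74 * 156 + (-9) = 106.44

106.44 degC


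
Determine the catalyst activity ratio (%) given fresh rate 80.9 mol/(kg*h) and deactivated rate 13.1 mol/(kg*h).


Activity (%) = (rate_used / rate_fresh) * 100
rate_used = 13.1, rate_fresh = 80.9
= (13.1 / 80.9) * 100
= 0.1619 * 100 = 16.19

16.19 %


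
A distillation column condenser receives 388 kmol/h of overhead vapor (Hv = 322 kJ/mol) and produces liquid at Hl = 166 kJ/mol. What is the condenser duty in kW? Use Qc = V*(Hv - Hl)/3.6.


Qc = 388 * (322 - 166) / 3.6 = 388 * 156 / 3.6 = 16810

16810 kW


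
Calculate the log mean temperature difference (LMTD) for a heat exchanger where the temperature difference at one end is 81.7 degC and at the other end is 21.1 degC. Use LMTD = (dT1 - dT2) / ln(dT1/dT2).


LMTD = (dT1 - dT2) / ln(dT1/dT2)
= (81.7 - 21.1) / ln(81.7 / 21.1) = 60.6 / 1.35378 = 44.76

44.76 degC


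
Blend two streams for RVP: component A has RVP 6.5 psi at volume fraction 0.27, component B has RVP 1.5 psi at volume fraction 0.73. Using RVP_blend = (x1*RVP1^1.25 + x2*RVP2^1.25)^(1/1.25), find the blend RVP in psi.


Chevron index: RVP_blend = (sum xi*RVPi^1.25)^(1/1.25)
RVP^1.25 terms: 0.27 * 6.5^1.25 + 0.73 * 1.5^1.25 = 4.01406
RVP_blend = 4.01406^(1/1.25) = 3.040

3.040 psi


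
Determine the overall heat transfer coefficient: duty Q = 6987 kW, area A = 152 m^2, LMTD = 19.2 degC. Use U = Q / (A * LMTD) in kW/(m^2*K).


From Q = U*A*LMTD, U = Q / (A * LMTD)
U = 6987 / (152 * 19.2) = 6987 / 2918.4 = 2.394

2.394 kW/(m^2*K)


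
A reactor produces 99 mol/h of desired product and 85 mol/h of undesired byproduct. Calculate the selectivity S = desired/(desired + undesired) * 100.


Selectivity = desired / (desired + undesired) * 100
Total products = 99 + 85 = 184 mol/h
S = 99 / 184 * 100
= 0.5380 * 100
= 53.80 %

53.80 %


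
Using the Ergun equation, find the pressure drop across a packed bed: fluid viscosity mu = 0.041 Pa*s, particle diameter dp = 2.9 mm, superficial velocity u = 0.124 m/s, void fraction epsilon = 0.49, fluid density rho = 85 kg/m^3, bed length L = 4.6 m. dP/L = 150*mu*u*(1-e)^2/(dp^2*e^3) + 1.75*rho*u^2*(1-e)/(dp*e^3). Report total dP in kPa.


dp = 2.9 mm = 0.0029 m
Viscous term = 150*0.041*0.124*(1-0.49)^2 / (0.0029^2*0.49^3) = 200472
Inertial term = 1.75*85*0.124^2*(1-0.49) / (0.0029*0.49^3) = 3418.88
dP/L = 200472 + 3418.88 = 203891 Pa/m
dP = 203891 * 4.6 / 1000 = 937.9 kPa

937.9 kPa


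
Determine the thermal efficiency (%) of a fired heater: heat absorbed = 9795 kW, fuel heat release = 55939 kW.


Furnace efficiency = Q_absorbed / Q_fuel * 100
= 9795 / 55939 * 100 = 17.51

17.51 %


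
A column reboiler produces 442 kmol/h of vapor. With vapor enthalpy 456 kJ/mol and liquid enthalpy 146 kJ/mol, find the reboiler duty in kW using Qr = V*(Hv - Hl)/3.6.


Qr = 442 * (456 - 146) / 3.6 = 442 * 310 / 3.6 = 38060

38060 kW


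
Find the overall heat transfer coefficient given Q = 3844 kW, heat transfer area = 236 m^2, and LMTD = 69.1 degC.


From Q = U*A*LMTD, U = Q / (A * LMTD)
U = 3844 / (236 * 69.1) = 3844 / 16307.6 = 0.2357

0.2357 kW/(m^2*K)


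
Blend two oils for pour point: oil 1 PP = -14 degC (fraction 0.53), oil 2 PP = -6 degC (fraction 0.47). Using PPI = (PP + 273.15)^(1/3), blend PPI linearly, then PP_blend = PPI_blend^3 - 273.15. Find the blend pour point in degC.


PPI_1 = (-14 + 273.15)^(1/3) = 6.375541
PPI_2 = (-6 + 273.15)^(1/3) = 6.440482
PPI_blend = 0.53 * 6.375541 + 0.47 * 6.440482 = 6.406063
PP_blend = 6.406063^3 - 273.15 = 262.8897 - 273.15 = -10.26

-10.26 degC


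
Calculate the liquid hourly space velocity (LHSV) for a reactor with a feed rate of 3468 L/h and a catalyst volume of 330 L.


LHSV = volumetric feed rate / catalyst volume
= 3468 L/h / 330 L
= 10.51 h^-1

10.51 h^-1


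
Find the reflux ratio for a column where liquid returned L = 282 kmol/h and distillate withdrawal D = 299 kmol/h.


Reflux ratio definition: R = L / D (liquid returned / distillate withdrawn)
L = 282 kmol/h, D = 299 kmol/h
R = 282 / 299 = 0.9431

0.9431


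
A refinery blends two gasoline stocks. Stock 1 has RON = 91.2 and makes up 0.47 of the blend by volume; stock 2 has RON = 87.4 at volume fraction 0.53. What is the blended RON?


Linear blending: RON_blend = sum(vi * RONi)
Contribution 1: 0.47 * 91.2 = 42.864
Contribution 2: 0.53 * 87.4 = 46.322
RON_blend = 42.864 + 46.322 = 89.186

89.186


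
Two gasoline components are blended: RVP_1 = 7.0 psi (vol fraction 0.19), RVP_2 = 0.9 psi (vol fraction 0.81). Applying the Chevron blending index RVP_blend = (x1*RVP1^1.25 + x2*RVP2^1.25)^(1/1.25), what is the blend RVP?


Chevron index: RVP_blend = (sum xi*RVPi^1.25)^(1/1.25)
RVP^1.25 terms: 0.19 * 7.0^1.25 + 0.81 * 0.9^1.25 = 2.8734
RVP_blend = 2.8734^(1/1.25) = 2.327

2.327 psi


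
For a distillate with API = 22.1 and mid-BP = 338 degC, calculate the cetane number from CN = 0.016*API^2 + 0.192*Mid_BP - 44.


CN = 0.016 * 22.1^2 + 0.192 * 338 - 44
CN = 7.81456 + 64.896 - 44 = 28.71056

28.71056


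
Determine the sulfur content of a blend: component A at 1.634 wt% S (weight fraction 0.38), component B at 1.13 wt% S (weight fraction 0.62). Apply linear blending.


Linear sulfur blending: S_blend = x1*S1 + x2*S2
Contribution 1: 0.38 * 1.634 = 0.62092 wt%
Contribution 2: 0.62 * 1.13 = 0.7006 wt%
S_blend = 0.62092 + 0.7006 = 1.32152

1.32152 wt%


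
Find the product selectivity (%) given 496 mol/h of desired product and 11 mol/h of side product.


Selectivity = desired / (desired + undesired) * 100
Total products = 496 + 11 = 507 mol/h
S = 496 / 507 * 100
= 0.9783 * 100
= 97.83 %

97.83 %


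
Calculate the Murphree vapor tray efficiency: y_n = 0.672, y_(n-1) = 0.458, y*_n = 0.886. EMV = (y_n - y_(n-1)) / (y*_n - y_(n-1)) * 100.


Murphree vapor efficiency: EMV = (y_n - y_(n-1)) / (y*_n - y_(n-1)) * 100
EMV = (0.672 - 0.458) / (0.886 - 0.458) * 100 = 0.214 / 0.428 * 100 = 50.00

50.00 %


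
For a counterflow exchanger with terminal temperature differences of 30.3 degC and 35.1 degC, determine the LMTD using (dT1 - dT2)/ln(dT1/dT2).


LMTD = (dT1 - dT2) / ln(dT1/dT2)
= (30.3 - 35.1) / ln(30.3 / 35.1) = -4.8 / -0.147053 = 32.64

32.64 degC


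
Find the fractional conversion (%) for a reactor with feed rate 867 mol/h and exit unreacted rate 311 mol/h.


X = (F_in - F_out) / F_in * 100
Moles reacted = 867 - 311 = 556
X = 556 / 867 * 100
= 0.6413 * 100
= 64.13 %

64.13 %


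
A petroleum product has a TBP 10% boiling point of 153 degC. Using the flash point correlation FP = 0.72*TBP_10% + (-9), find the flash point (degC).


FP = 0.72 * 153 + (-9) = 101.16

101.16 degC


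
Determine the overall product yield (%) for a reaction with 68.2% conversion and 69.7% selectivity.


Overall yield = conversion (%) * selectivity (%) / 100
Conversion = 68.2%, Selectivity = 69.7%
Y = 68.2 * 69.7 / 100
= 47.5354 %

47.5354 %


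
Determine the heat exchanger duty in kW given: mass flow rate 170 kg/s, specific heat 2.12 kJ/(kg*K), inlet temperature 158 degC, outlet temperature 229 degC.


Q = m_dot * cp * delta_T
delta_T = 229 - 158 = 71 K
Q = 170 * 2.12 * 71
= 360.4 * 71
= 25588.4 kW

25588.4 kW


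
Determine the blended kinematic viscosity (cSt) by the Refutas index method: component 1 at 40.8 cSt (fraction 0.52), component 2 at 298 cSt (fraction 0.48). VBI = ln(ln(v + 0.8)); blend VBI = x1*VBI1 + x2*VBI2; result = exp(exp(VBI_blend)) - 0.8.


Refutas method: VBN_i = 14.534*ln(ln(visc_i + 0.8)) + 10.975, blended linearly by mass fraction; since VBN is linear in VBI_i = ln(ln(visc_i + 0.8)) and the fractions sum to 1, blend VBI directly: visc = exp(exp(VBI_blend)) - 0.8
VBI_1 = ln(ln(40.8 + 0.8)) = 1.3159
VBI_2 = ln(ln(298 + 0.8)) = 1.74043
VBI_blend = 0.52 * 1.3159 + 0.48 * 1.74043 = 1.51967
visc_blend = exp(exp(1.51967)) - 0.8 = 95.81

95.81 cSt


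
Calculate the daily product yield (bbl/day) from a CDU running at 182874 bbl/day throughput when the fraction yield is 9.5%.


Crude throughput = 182874 bbl/day
Fraction yield = 9.5%
yield = throughput * fraction / 100
yield = 182874 * 9.5 / 100 = 17373.03

17373.03 bbl/day


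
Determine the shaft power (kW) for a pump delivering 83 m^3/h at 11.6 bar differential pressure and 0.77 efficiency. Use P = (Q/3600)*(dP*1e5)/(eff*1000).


Q = 83 / 3600 = 0.0230556 m^3/s
P = 0.0230556 * (11.6 * 1e5) / 0.77 / 1000 = 34.73

34.73 kW


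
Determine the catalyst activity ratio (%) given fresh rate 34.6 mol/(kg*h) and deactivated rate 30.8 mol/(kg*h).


Activity (%) = (rate_used / rate_fresh) * 100
rate_used = 30.8, rate_fresh = 34.6
= (30.8 / 34.6) * 100
= 0.8902 * 100 = 89.02

89.02 %


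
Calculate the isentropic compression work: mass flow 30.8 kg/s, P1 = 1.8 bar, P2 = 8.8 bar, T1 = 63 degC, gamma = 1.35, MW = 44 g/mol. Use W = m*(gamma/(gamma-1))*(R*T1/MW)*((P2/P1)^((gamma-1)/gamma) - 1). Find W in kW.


Isentropic work: W = m*(gamma/(gamma-1))*(R*T1/MW)*((P2/P1)^((gamma-1)/gamma) - 1)
T1 = 63 + 273.15 = 336.15 K
Pressure ratio = 8.8 / 1.8 = 4.88889
Exponent = (1.35 - 1)/1.35 = 0.259259
(P2/P1)^exp - 1 = 4.88889^0.259259 - 1 = 0.508982
W = 30.8 * 1.35 / 0.35 * 8.314 * 336.15 / 44 * 0.508982 = 3841

3841 kW


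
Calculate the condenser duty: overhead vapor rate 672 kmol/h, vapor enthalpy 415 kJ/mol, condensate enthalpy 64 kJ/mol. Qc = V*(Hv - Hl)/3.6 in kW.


Qc = 672 * (415 - 64) / 3.6 = 672 * 351 / 3.6 = 65520

65520 kW


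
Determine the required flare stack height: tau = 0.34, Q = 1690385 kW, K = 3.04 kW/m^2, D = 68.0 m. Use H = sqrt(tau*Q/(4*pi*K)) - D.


tau*Q/(4*pi*K) = 0.34 * 1690385 / (4 * pi * 3.04) = 15044.6
sqrt(15044.6) = 122.656
H = 122.656 - 68.0 = 54.66

54.66 m


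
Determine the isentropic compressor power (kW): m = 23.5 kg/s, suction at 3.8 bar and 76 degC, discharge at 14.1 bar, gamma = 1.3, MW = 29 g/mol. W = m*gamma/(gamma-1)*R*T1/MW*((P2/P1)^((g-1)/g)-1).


Isentropic work: W = m*(gamma/(gamma-1))*(R*T1/MW)*((P2/P1)^((gamma-1)/gamma) - 1)
T1 = 76 + 273.15 = 349.15 K
Pressure ratio = 14.1 / 3.8 = 3.71053
Exponent = (1.3 - 1)/1.3 = 0.230769
(P2/P1)^exp - 1 = 3.71053^0.230769 - 1 = 0.353344
W = 23.5 * 1.3 / 0.3 * 8.314 * 349.15 / 29 * 0.353344 = 3602

3602 kW


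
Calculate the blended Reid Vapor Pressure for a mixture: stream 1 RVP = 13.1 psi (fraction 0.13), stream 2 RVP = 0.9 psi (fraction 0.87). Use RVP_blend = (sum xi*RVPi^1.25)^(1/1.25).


Chevron index: RVP_blend = (sum xi*RVPi^1.25)^(1/1.25)
RVP^1.25 terms: 0.13 * 13.1^1.25 + 0.87 * 0.9^1.25 = 4.00255
RVP_blend = 4.00255^(1/1.25) = 3.033

3.033 psi


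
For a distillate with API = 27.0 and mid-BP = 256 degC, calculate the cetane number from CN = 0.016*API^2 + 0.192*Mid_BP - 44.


CN = 0.016 * 27.0^2 + 0.192 * 256 - 44
CN = 11.664 + 49.152 - 44 = 16.816

16.816


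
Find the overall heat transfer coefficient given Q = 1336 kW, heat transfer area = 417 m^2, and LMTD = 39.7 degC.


From Q = U*A*LMTD, U = Q / (A * LMTD)
U = 1336 / (417 * 39.7) = 1336 / 16554.9 = 0.08070

0.08070 kW/(m^2*K)


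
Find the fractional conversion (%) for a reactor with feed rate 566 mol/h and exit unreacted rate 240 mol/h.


X = (F_in - F_out) / F_in * 100
Moles reacted = 566 - 240 = 326
X = 326 / 566 * 100
= 0.5760 * 100
= 57.60 %

57.60 %


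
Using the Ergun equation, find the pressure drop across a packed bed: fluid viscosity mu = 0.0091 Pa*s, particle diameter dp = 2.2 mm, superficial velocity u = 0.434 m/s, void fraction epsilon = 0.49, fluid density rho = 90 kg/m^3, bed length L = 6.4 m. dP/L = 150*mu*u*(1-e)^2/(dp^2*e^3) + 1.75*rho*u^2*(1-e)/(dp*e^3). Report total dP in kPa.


dp = 2.2 mm = 0.0022 m
Viscous term = 150*0.0091*0.434*(1-0.49)^2 / (0.0022^2*0.49^3) = 270601
Inertial term = 1.75*90*0.434^2*(1-0.49) / (0.0022*0.49^3) = 58454.7
dP/L = 270601 + 58454.7 = 329056 Pa/m
dP = 329056 * 6.4 / 1000 = 2106 kPa

2106 kPa


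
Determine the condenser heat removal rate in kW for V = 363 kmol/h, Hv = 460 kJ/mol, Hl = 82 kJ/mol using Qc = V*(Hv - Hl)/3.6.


Qc = 363 * (460 - 82) / 3.6 = 363 * 378 / 3.6 = 38120

38120 kW


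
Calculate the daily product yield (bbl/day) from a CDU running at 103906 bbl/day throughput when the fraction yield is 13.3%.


Crude throughput = 103906 bbl/day
Fraction yield = 13.3%
yield = throughput * fraction / 100
yield = 103906 * 13.3 / 100 = 13819.498

13819.498 bbl/day


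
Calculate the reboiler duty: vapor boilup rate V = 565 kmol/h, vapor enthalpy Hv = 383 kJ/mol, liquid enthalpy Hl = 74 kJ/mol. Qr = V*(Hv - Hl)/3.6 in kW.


Qr = 565 * (383 - 74) / 3.6 = 565 * 309 / 3.6 = 48500

48500 kW


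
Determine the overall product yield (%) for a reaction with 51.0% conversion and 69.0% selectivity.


Overall yield = conversion (%) * selectivity (%) / 100
Conversion = 51.0%, Selectivity = 69.0%
Y = 51.0 * 69.0 / 100
= 35.19 %

35.19 %


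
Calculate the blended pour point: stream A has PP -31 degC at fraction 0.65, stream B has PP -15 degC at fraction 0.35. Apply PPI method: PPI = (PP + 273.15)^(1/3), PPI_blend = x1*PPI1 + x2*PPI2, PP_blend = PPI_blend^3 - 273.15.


PPI_1 = (-31 + 273.15)^(1/3) = 6.232967
PPI_2 = (-15 + 273.15)^(1/3) = 6.36733
PPI_blend = 0.65 * 6.232967 + 0.35 * 6.36733 = 6.279994
PP_blend = 6.279994^3 - 273.15 = 247.6724 - 273.15 = -25.48

-25.48 degC


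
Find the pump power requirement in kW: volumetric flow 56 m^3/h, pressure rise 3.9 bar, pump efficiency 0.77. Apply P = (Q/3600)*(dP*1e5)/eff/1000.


Q = 56 / 3600 = 0.0155556 m^3/s
P = 0.0155556 * (3.9 * 1e5) / 0.77 / 1000 = 7.879

7.879 kW


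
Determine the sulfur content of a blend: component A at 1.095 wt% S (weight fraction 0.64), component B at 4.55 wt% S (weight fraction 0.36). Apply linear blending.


Linear sulfur blending: S_blend = x1*S1 + x2*S2
Contribution 1: 0.64 * 1.095 = 0.7008 wt%
Contribution 2: 0.36 * 4.55 = 1.638 wt%
S_blend = 0.7008 + 1.638 = 2.3388

2.3388 wt%


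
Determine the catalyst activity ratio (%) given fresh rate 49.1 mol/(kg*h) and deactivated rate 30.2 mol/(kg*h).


Activity (%) = (rate_used / rate_fresh) * 100
rate_used = 30.2, rate_fresh = 49.1
= (30.2 / 49.1) * 100
= 0.6151 * 100 = 61.51

61.51 %


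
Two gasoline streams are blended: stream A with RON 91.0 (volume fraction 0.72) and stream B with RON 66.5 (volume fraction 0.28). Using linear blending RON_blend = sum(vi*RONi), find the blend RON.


Linear blending: RON_blend = sum(vi * RONi)
Contribution 1: 0.72 * 91.0 = 65.52
Contribution 2: 0.28 * 66.5 = 18.62
RON_blend = 65.52 + 18.62 = 84.14

84.14


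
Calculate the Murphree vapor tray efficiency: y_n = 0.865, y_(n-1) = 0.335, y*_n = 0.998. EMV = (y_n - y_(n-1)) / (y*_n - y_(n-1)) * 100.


Murphree vapor efficiency: EMV = (y_n - y_(n-1)) / (y*_n - y_(n-1)) * 100
EMV = (0.865 - 0.335) / (0.998 - 0.335) * 100 = 0.53 / 0.663 * 100 = 79.94

79.94 %


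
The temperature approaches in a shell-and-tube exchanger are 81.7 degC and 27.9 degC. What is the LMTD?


LMTD = (dT1 - dT2) / ln(dT1/dT2)
= (81.7 - 27.9) / ln(81.7 / 27.9) = 53.8 / 1.07443 = 50.07

50.07 degC


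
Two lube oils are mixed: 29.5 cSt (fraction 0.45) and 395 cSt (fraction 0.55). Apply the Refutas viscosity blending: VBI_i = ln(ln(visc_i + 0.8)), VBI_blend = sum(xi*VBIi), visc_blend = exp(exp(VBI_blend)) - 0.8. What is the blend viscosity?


Refutas method: VBN_i = 14.534*ln(ln(visc_i + 0.8)) + 10.975, blended linearly by mass fraction; since VBN is linear in VBI_i = ln(ln(visc_i + 0.8)) and the fractions sum to 1, blend VBI directly: visc = exp(exp(VBI_blend)) - 0.8
VBI_1 = ln(ln(29.5 + 0.8)) = 1.22705
VBI_2 = ln(ln(395 + 0.8)) = 1.78857
VBI_blend = 0.45 * 1.22705 + 0.55 * 1.78857 = 1.53589
visc_blend = exp(exp(1.53589)) - 0.8 = 103.3

103.3 cSt


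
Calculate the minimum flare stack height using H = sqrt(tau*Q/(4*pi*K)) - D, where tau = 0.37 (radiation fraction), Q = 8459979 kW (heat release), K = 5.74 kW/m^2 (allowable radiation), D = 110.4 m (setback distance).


tau*Q/(4*pi*K) = 0.37 * 8459979 / (4 * pi * 5.74) = 43396
sqrt(43396) = 208.317
H = 208.317 - 110.4 = 97.92

97.92 m


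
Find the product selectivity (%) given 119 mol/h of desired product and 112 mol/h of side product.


Selectivity = desired / (desired + undesired) * 100
Total products = 119 + 112 = 231 mol/h
S = 119 / 231 * 100
= 0.5152 * 100
= 51.52 %

51.52 %


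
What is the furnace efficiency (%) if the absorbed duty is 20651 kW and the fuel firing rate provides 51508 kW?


Furnace efficiency = Q_absorbed / Q_fuel * 100
= 20651 / 51508 * 100 = 40.09

40.09 %


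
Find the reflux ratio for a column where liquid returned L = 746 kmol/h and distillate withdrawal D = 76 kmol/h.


Reflux ratio definition: R = L / D (liquid returned / distillate withdrawn)
L = 746 kmol/h, D = 76 kmol/h
R = 746 / 76 = 9.816

9.816


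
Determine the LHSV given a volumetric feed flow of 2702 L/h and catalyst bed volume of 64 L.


LHSV = volumetric feed rate / catalyst volume
= 2702 L/h / 64 L
= 42.22 h^-1

42.22 h^-1


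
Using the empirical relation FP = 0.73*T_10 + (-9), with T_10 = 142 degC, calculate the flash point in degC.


FP = 0.73 * 142 + (-9) = 94.66

94.66 degC


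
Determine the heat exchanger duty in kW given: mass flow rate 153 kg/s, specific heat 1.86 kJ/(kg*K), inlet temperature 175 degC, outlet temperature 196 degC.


Q = m_dot * cp * delta_T
delta_T = 196 - 175 = 21 K
Q = 153 * 1.86 * 21
= 284.58 * 21
= 5976.18 kW

5976.18 kW


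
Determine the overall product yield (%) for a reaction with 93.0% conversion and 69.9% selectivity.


Overall yield = conversion (%) * selectivity (%) / 100
Conversion = 93.0%, Selectivity = 69.9%
Y = 93.0 * 69.9 / 100
= 65.007 %

65.007 %


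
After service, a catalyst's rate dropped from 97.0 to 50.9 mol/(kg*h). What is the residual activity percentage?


Activity (%) = (rate_used / rate_fresh) * 100
rate_used = 50.9, rate_fresh = 97.0
= (50.9 / 97.0) * 100
= 0.5247 * 100 = 52.47

52.47 %


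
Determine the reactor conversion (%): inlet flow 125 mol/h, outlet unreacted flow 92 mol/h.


X = (F_in - F_out) / F_in * 100
Moles reacted = 125 - 92 = 33
X = 33 / 125 * 100
= 0.2640 * 100
= 26.40 %

26.40 %


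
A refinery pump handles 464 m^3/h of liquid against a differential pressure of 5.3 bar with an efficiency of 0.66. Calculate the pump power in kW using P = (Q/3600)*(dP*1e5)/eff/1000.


Q = 464 / 3600 = 0.128889 m^3/s
P = 0.128889 * (5.3 * 1e5) / 0.66 / 1000 = 103.5

103.5 kW


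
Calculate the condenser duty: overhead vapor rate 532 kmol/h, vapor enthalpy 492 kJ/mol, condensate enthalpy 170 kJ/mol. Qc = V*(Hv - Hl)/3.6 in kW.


Qc = 532 * (492 - 170) / 3.6 = 532 * 322 / 3.6 = 47580

47580 kW


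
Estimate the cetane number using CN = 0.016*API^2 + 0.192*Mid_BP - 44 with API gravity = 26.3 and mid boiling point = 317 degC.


CN = 0.016 * 26.3^2 + 0.192 * 317 - 44
CN = 11.06704 + 60.864 - 44 = 27.93104

27.93104


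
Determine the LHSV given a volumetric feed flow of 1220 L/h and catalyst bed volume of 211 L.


LHSV = volumetric feed rate / catalyst volume
= 1220 L/h / 211 L
= 5.782 h^-1

5.782 h^-1


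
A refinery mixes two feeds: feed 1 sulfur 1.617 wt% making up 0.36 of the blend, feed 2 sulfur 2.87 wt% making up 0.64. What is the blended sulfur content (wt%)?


Linear sulfur blending: S_blend = x1*S1 + x2*S2
Contribution 1: 0.36 * 1.617 = 0.58212 wt%
Contribution 2: 0.64 * 2.87 = 1.8368 wt%
S_blend = 0.58212 + 1.8368 = 2.41892

2.41892 wt%


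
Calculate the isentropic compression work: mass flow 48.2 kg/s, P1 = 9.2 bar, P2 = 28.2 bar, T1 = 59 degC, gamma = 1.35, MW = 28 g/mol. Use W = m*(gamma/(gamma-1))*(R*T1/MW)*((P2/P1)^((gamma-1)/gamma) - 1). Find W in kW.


Isentropic work: W = m*(gamma/(gamma-1))*(R*T1/MW)*((P2/P1)^((gamma-1)/gamma) - 1)
T1 = 59 + 273.15 = 332.15 K
Pressure ratio = 28.2 / 9.2 = 3.06522
Exponent = (1.35 - 1)/1.35 = 0.259259
(P2/P1)^exp - 1 = 3.06522^0.259259 - 1 = 0.336964
W = 48.2 * 1.35 / 0.35 * 8.314 * 332.15 / 28 * 0.336964 = 6178

6178 kW


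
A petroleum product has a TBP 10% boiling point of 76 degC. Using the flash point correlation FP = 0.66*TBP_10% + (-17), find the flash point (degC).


FP = 0.66 * 76 + (-17) = 33.16

33.16 degC


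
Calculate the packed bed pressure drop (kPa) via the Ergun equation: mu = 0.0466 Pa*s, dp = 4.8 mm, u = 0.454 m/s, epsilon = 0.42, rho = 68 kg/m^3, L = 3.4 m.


dp = 4.8 mm = 0.0048 m
Viscous term = 150*0.0466*0.454*(1-0.42)^2 / (0.0048^2*0.42^3) = 625401
Inertial term = 1.75*68*0.454^2*(1-0.42) / (0.0048*0.42^3) = 40003.5
dP/L = 625401 + 40003.5 = 665404 Pa/m
dP = 665404 * 3.4 / 1000 = 2262 kPa

2262 kPa


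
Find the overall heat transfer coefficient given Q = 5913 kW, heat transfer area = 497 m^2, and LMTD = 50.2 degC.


From Q = U*A*LMTD, U = Q / (A * LMTD)
U = 5913 / (497 * 50.2) = 5913 / 24949.4 = 0.2370

0.2370 kW/(m^2*K)


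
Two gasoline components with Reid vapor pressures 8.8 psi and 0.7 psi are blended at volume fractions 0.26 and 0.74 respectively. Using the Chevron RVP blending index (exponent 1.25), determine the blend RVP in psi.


Chevron index: RVP_blend = (sum xi*RVPi^1.25)^(1/1.25)
RVP^1.25 terms: 0.26 * 8.8^1.25 + 0.74 * 0.7^1.25 = 4.41454
RVP_blend = 4.41454^(1/1.25) = 3.280

3.280 psi


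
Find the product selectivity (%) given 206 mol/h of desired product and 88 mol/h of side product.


Selectivity = desired / (desired + undesired) * 100
Total products = 206 + 88 = 294 mol/h
S = 206 / 294 * 100
= 0.7007 * 100
= 70.07 %

70.07 %


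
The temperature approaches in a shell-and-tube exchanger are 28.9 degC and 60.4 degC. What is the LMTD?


LMTD = (dT1 - dT2) / ln(dT1/dT2)
= (28.9 - 60.4) / ln(28.9 / 60.4) = -31.5 / -0.737148 = 42.73

42.73 degC


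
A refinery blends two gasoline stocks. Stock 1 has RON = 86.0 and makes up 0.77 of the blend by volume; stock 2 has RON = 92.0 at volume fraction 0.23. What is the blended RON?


Linear blending: RON_blend = sum(vi * RONi)
Contribution 1: 0.77 * 86.0 = 66.22
Contribution 2: 0.23 * 92.0 = 21.16
RON_blend = 66.22 + 21.16 = 87.38

87.38


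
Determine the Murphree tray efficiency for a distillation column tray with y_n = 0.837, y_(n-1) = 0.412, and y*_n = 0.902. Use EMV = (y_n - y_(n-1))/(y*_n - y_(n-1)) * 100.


Murphree vapor efficiency: EMV = (y_n - y_(n-1)) / (y*_n - y_(n-1)) * 100
EMV = (0.837 - 0.412) / (0.902 - 0.412) * 100 = 0.425 / 0.49 * 100 = 86.73

86.73 %


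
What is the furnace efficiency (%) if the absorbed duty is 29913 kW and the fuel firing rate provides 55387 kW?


Furnace efficiency = Q_absorbed / Q_fuel * 100
= 29913 / 55387 * 100 = 54.01

54.01 %


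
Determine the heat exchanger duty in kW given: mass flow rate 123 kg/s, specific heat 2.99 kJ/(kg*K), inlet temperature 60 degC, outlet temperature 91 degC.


Q = m_dot * cp * delta_T
delta_T = 91 - 60 = 31 K
Q = 123 * 2.99 * 31
= 367.77 * 31
= 11400.87 kW

11400.87 kW


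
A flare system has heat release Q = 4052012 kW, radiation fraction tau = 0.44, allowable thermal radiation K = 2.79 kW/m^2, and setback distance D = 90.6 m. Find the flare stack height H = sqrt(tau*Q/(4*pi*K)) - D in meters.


tau*Q/(4*pi*K) = 0.44 * 4052012 / (4 * pi * 2.79) = 50852.2
sqrt(50852.2) = 225.504
H = 225.504 - 90.6 = 134.9

134.9 m


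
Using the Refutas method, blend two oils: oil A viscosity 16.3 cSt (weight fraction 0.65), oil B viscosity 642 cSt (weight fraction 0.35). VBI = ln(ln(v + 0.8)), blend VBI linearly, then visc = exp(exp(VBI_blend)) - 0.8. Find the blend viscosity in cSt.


Refutas method: VBN_i = 14.534*ln(ln(visc_i + 0.8)) + 10.975, blended linearly by mass fraction; since VBN is linear in VBI_i = ln(ln(visc_i + 0.8)) and the fractions sum to 1, blend VBI directly: visc = exp(exp(VBI_blend)) - 0.8
VBI_1 = ln(ln(16.3 + 0.8)) = 1.04348
VBI_2 = ln(ln(642 + 0.8)) = 1.86653
VBI_blend = 0.65 * 1.04348 + 0.35 * 1.86653 = 1.33155
visc_blend = exp(exp(1.33155)) - 0.8 = 43.32

43.32 cSt


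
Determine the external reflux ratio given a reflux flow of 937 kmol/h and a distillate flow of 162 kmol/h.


Reflux ratio definition: R = L / D (liquid returned / distillate withdrawn)
L = 937 kmol/h, D = 162 kmol/h
R = 937 / 162 = 5.784

5.784


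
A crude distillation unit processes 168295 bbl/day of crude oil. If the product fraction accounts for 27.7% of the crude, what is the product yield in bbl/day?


Crude throughput = 168295 bbl/day
Fraction yield = 27.7%
yield = throughput * fraction / 100
yield = 168295 * 27.7 / 100 = 46617.715

46617.715 bbl/day


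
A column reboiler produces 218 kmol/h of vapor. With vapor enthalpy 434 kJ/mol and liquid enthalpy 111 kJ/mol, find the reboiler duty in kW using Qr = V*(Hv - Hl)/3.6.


Qr = 218 * (434 - 111) / 3.6 = 218 * 323 / 3.6 = 19560

19560 kW


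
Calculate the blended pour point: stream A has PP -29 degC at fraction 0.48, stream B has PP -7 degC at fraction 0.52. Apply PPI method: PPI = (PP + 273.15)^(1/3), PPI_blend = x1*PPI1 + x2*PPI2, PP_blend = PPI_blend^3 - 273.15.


PPI_1 = (-29 + 273.15)^(1/3) = 6.25008
PPI_2 = (-7 + 273.15)^(1/3) = 6.432436
PPI_blend = 0.48 * 6.25008 + 0.52 * 6.432436 = 6.344905
PP_blend = 6.344905^3 - 273.15 = 255.432 - 273.15 = -17.72

-17.72 degC


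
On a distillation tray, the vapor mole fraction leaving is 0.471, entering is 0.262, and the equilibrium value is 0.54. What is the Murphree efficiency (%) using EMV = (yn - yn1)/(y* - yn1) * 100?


Murphree vapor efficiency: EMV = (y_n - y_(n-1)) / (y*_n - y_(n-1)) * 100
EMV = (0.471 - 0.262) / (0.54 - 0.262) * 100 = 0.209 / 0.278 * 100 = 75.18

75.18 %


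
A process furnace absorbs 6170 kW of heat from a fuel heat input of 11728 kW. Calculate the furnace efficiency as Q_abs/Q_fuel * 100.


Furnace efficiency = Q_absorbed / Q_fuel * 100
= 6170 / 11728 * 100 = 52.61

52.61 %


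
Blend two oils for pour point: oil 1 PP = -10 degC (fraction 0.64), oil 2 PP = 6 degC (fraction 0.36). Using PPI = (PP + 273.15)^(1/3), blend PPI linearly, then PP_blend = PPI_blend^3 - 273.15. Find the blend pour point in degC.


PPI_1 = (-10 + 273.15)^(1/3) = 6.408176
PPI_2 = (6 + 273.15)^(1/3) = 6.535506
PPI_blend = 0.64 * 6.408176 + 0.36 * 6.535506 = 6.454015
PP_blend = 6.454015^3 - 273.15 = 268.8375 - 273.15 = -4.31

-4.31 degC


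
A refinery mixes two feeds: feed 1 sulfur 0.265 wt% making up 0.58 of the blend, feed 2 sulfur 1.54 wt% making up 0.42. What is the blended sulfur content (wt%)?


Linear sulfur blending: S_blend = x1*S1 + x2*S2
Contribution 1: 0.58 * 0.265 = 0.1537 wt%
Contribution 2: 0.42 * 1.54 = 0.6468 wt%
S_blend = 0.1537 + 0.6468 = 0.8005

0.8005 wt%


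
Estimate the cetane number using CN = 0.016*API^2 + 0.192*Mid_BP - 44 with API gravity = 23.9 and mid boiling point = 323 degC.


CN = 0.016 * 23.9^2 + 0.192 * 323 - 44
CN = 9.13936 + 62.016 - 44 = 27.15536

27.15536


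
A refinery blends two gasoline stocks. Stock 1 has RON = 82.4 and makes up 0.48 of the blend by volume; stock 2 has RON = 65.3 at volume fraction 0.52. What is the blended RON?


Linear blending: RON_blend = sum(vi * RONi)
Contribution 1: 0.48 * 82.4 = 39.552
Contribution 2: 0.52 * 65.3 = 33.956
RON_blend = 39.552 + 33.956 = 73.508

73.508


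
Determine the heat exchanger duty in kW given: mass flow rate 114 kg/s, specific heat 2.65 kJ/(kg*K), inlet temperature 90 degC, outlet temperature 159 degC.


Q = m_dot * cp * delta_T
delta_T = 159 - 90 = 69 K
Q = 114 * 2.65 * 69
= 302.1 * 69
= 20844.9 kW

20844.9 kW


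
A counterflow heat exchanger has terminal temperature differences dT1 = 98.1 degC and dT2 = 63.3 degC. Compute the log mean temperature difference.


LMTD = (dT1 - dT2) / ln(dT1/dT2)
= (98.1 - 63.3) / ln(98.1 / 63.3) = 34.8 / 0.438102 = 79.43

79.43 degC


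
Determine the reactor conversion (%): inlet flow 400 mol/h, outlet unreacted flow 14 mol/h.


X = (F_in - F_out) / F_in * 100
Moles reacted = 400 - 14 = 386
X = 386 / 400 * 100
= 0.9650 * 100
= 96.50 %

96.50 %


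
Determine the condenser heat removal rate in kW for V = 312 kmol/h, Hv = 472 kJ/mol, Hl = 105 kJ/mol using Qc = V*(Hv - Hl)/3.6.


Qc = 312 * (472 - 105) / 3.6 = 312 * 367 / 3.6 = 31810

31810 kW


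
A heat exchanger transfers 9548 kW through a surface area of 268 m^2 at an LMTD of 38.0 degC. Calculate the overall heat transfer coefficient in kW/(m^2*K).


From Q = U*A*LMTD, U = Q / (A * LMTD)
U = 9548 / (268 * 38.0) = 9548 / 10184 = 0.9375

0.9375 kW/(m^2*K)


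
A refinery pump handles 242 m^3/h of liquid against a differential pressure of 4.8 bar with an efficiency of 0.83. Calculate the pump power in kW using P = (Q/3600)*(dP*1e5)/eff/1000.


Q = 242 / 3600 = 0.0672222 m^3/s
P = 0.0672222 * (4.8 * 1e5) / 0.83 / 1000 = 38.88

38.88 kW


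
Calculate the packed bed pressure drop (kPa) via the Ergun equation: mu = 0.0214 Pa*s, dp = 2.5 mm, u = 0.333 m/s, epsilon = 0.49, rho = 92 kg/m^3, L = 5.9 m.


dp = 2.5 mm = 0.0025 m
Viscous term = 150*0.0214*0.333*(1-0.49)^2 / (0.0025^2*0.49^3) = 378113
Inertial term = 1.75*92*0.333^2*(1-0.49) / (0.0025*0.49^3) = 30956.8
dP/L = 378113 + 30956.8 = 409070 Pa/m
dP = 409070 * 5.9 / 1000 = 2414 kPa

2414 kPa


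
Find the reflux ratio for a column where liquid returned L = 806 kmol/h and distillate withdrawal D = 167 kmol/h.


Reflux ratio definition: R = L / D (liquid returned / distillate withdrawn)
L = 806 kmol/h, D = 167 kmol/h
R = 806 / 167 = 4.826

4.826


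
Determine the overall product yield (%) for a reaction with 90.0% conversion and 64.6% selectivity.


Overall yield = conversion (%) * selectivity (%) / 100
Conversion = 90.0%, Selectivity = 64.6%
Y = 90.0 * 64.6 / 100
= 58.14 %

58.14 %


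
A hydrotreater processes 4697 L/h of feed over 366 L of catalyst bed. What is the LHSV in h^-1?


LHSV = volumetric feed rate / catalyst volume
= 4697 L/h / 366 L
= 12.83 h^-1

12.83 h^-1


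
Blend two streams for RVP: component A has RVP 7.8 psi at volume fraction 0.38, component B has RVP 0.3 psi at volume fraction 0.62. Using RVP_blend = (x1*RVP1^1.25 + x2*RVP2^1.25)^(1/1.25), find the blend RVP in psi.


Chevron index: RVP_blend = (sum xi*RVPi^1.25)^(1/1.25)
RVP^1.25 terms: 0.38 * 7.8^1.25 + 0.62 * 0.3^1.25 = 5.09104
RVP_blend = 5.09104^(1/1.25) = 3.677

3.677 psi


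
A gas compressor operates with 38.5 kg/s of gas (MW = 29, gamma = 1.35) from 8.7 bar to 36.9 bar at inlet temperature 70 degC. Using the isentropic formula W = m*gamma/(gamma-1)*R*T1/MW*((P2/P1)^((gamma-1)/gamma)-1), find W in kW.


Isentropic work: W = m*(gamma/(gamma-1))*(R*T1/MW)*((P2/P1)^((gamma-1)/gamma) - 1)
T1 = 70 + 273.15 = 343.15 K
Pressure ratio = 36.9 / 8.7 = 4.24138
Exponent = (1.35 - 1)/1.35 = 0.259259
(P2/P1)^exp - 1 = 4.24138^0.259259 - 1 = 0.45441
W = 38.5 * 1.35 / 0.35 * 8.314 * 343.15 / 29 * 0.45441 = 6639

6639 kW


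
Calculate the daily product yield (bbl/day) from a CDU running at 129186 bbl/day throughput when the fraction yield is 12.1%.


Crude throughput = 129186 bbl/day
Fraction yield = 12.1%
yield = throughput * fraction / 100
yield = 129186 * 12.1 / 100 = 15631.506

15631.506 bbl/day


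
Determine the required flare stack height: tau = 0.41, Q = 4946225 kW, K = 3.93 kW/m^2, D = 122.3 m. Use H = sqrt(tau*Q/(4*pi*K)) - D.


tau*Q/(4*pi*K) = 0.41 * 4946225 / (4 * pi * 3.93) = 41063.4
sqrt(41063.4) = 202.641
H = 202.641 - 122.3 = 80.34

80.34 m


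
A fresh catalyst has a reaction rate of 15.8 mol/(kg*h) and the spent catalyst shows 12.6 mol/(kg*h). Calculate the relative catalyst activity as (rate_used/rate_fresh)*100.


Activity (%) = (rate_used / rate_fresh) * 100
rate_used = 12.6, rate_fresh = 15.8
= (12.6 / 15.8) * 100
= 0.7975 * 100 = 79.75

79.75 %


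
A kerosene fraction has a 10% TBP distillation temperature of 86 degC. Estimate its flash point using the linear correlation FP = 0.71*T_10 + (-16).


FP = 0.71 * 86 + (-16) = 45.06

45.06 degC


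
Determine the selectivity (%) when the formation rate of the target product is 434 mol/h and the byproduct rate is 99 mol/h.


Selectivity = desired / (desired + undesired) * 100
Total products = 434 + 99 = 533 mol/h
S = 434 / 533 * 100
= 0.8143 * 100
= 81.43 %

81.43 %


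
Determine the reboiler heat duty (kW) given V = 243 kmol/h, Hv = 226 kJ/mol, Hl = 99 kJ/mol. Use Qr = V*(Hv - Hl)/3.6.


Qr = 243 * (226 - 99) / 3.6 = 243 * 127 / 3.6 = 8572

8572 kW


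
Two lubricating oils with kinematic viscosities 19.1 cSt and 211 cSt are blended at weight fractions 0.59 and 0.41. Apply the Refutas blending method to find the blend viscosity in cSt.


Refutas method: VBN_i = 14.534*ln(ln(visc_i + 0.8)) + 10.975, blended linearly by mass fraction; since VBN is linear in VBI_i = ln(ln(visc_i + 0.8)) and the fractions sum to 1, blend VBI directly: visc = exp(exp(VBI_blend)) - 0.8
VBI_1 = ln(ln(19.1 + 0.8)) = 1.09551
VBI_2 = ln(ln(211 + 0.8)) = 1.67815
VBI_blend = 0.59 * 1.09551 + 0.41 * 1.67815 = 1.33439
visc_blend = exp(exp(1.33439)) - 0.8 = 43.80

43.80 cSt


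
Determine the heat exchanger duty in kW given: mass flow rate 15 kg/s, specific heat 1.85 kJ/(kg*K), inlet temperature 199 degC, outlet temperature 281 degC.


Q = m_dot * cp * delta_T
delta_T = 281 - 199 = 82 K
Q = 15 * 1.85 * 82
= 27.75 * 82
= 2275.5 kW

2275.5 kW


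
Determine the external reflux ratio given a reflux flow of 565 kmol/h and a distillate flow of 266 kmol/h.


Reflux ratio definition: R = L / D (liquid returned / distillate withdrawn)
L = 565 kmol/h, D = 266 kmol/h
R = 565 / 266 = 2.124

2.124


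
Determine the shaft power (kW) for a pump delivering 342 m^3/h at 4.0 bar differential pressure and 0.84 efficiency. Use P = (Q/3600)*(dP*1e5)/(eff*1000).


Q = 342 / 3600 = 0.095 m^3/s
P = 0.095 * (4.0 * 1e5) / 0.84 / 1000 = 45.24

45.24 kW


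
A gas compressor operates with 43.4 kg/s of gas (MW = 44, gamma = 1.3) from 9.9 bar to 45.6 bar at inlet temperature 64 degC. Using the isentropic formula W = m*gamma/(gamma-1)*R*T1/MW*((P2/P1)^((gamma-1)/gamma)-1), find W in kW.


Isentropic work: W = m*(gamma/(gamma-1))*(R*T1/MW)*((P2/P1)^((gamma-1)/gamma) - 1)
T1 = 64 + 273.15 = 337.15 K
Pressure ratio = 45.6 / 9.9 = 4.60606
Exponent = (1.3 - 1)/1.3 = 0.230769
(P2/P1)^exp - 1 = 4.60606^0.230769 - 1 = 0.422577
W = 43.4 * 1.3 / 0.3 * 8.314 * 337.15 / 44 * 0.422577 = 5063

5063 kW


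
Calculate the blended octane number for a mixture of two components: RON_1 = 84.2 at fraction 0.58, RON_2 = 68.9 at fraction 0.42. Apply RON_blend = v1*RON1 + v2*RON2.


Linear blending: RON_blend = sum(vi * RONi)
Contribution 1: 0.58 * 84.2 = 48.836
Contribution 2: 0.42 * 68.9 = 28.938
RON_blend = 48.836 + 28.938 = 77.774

77.774


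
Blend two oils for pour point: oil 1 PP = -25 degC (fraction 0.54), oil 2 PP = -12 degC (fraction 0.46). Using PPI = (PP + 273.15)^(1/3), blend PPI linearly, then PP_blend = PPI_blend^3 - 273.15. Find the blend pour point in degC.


PPI_1 = (-25 + 273.15)^(1/3) = 6.284028
PPI_2 = (-12 + 273.15)^(1/3) = 6.391901
PPI_blend = 0.54 * 6.284028 + 0.46 * 6.391901 = 6.33365
PP_blend = 6.33365^3 - 273.15 = 254.0751 - 273.15 = -19.07

-19.07 degC


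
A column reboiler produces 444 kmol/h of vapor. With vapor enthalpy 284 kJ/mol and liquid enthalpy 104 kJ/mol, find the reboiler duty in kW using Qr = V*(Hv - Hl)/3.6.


Qr = 444 * (284 - 104) / 3.6 = 444 * 180 / 3.6 = 22200

22200 kW


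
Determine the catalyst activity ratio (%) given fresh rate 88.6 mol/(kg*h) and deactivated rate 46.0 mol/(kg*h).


Activity (%) = (rate_used / rate_fresh) * 100
rate_used = 46.0, rate_fresh = 88.6
= (46.0 / 88.6) * 100
= 0.5192 * 100 = 51.92

51.92 %


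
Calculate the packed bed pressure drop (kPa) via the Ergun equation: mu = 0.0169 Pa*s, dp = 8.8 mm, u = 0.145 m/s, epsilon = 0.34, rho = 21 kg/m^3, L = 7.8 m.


dp = 8.8 mm = 0.0088 m
Viscous term = 150*0.0169*0.145*(1-0.34)^2 / (0.0088^2*0.34^3) = 52605.6
Inertial term = 1.75*21*0.145^2*(1-0.34) / (0.0088*0.34^3) = 1474.41
dP/L = 52605.6 + 1474.41 = 54080 Pa/m
dP = 54080 * 7.8 / 1000 = 421.8 kPa

421.8 kPa
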